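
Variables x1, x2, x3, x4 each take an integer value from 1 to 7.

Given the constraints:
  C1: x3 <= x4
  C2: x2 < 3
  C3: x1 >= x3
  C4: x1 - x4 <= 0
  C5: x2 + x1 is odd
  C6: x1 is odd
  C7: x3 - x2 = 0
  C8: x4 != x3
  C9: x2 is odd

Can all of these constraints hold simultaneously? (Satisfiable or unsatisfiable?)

Unsatisfiable

Constraint 9 makes x2 odd and constraint 6 makes x1 odd, so x2 + x1 must be even. Constraint 5 says x2 + x1 is odd — contradiction.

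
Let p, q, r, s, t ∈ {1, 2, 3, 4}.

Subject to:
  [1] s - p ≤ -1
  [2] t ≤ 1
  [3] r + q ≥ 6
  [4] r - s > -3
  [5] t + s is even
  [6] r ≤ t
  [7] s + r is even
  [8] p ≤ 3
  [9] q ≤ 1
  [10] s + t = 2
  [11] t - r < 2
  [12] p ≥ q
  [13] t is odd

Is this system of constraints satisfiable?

From constraints 2 and 6: r ≤ t ≤ 1. From constraints 8 and 12: q ≤ p ≤ 3. Hence r + q ≤ 4. But constraint 3 requires r + q ≥ 6, and 6 > 4. Contradiction.

Unsatisfiable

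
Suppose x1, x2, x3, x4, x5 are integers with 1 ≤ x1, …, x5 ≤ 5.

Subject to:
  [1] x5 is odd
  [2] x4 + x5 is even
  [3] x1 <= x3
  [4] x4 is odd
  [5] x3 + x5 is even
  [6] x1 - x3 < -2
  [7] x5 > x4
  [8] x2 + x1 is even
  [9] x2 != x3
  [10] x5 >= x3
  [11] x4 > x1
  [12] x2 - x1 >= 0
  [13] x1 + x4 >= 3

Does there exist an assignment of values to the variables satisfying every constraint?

Satisfiable

Setting (x1, x2, x3, x4, x5) = (1, 3, 5, 3, 5) satisfies everything: constraint 6: x1 - x3 = -4; constraint 12: x2 - x1 = 2, and the others follow.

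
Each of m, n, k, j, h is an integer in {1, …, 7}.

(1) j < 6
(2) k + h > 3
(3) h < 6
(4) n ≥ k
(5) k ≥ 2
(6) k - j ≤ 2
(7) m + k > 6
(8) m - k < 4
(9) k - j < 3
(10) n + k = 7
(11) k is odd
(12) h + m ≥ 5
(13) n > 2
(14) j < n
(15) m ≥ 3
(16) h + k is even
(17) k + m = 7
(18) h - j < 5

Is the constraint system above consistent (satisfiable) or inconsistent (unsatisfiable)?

Satisfiable

The assignment m = 4, n = 4, k = 3, j = 1, h = 3 works:
  constraint 2 holds since k + h = 6.
  constraint 6 holds since k - j = 2.
  constraint 7 holds since m + k = 7.
The rest check out directly.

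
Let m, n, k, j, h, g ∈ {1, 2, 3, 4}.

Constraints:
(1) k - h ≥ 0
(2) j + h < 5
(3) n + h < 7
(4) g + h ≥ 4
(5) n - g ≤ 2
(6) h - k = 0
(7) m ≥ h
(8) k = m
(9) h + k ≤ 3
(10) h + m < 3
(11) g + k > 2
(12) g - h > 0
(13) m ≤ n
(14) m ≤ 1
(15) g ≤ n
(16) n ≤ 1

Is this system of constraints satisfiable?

From constraints 15 and 16: g ≤ n ≤ 1. From constraints 7 and 14: h ≤ m ≤ 1. Hence g + h ≤ 2. But constraint 4 requires g + h ≥ 4, and 4 > 2. Contradiction.

Unsatisfiable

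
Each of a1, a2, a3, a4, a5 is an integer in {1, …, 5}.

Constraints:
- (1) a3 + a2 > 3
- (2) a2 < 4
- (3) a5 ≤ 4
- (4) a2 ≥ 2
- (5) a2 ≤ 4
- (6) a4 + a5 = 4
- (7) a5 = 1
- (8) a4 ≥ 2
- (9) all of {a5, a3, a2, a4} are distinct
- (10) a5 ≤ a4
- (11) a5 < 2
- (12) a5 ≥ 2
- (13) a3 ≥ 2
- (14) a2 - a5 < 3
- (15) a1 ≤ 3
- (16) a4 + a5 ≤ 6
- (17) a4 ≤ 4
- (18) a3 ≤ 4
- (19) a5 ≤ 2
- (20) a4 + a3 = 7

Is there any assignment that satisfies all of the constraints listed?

Constraints 3, 4, 5, 8, 12, 13, 17, and 18 confine each of a5, a3, a2, a4 to the 3 values {2, …, 4}.
Constraint 9 requires all 4 of them to be distinct, but only 3 values are available — impossible by the pigeonhole principle.

Unsatisfiable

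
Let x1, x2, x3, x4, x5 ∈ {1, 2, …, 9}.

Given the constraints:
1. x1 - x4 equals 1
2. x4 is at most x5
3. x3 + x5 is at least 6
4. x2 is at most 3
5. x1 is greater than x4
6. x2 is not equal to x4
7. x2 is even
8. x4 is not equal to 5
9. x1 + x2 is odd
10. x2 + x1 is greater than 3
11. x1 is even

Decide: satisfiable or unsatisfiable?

Unsatisfiable

Constraint 11 makes x1 even and constraint 7 makes x2 even, so x1 + x2 must be even. Constraint 9 says x1 + x2 is odd — contradiction.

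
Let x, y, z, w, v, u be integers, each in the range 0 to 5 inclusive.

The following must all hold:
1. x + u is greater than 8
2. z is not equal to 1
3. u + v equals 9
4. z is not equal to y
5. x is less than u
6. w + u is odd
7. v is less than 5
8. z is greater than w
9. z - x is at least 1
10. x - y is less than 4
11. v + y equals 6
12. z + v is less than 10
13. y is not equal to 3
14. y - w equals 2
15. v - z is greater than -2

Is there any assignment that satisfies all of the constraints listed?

Satisfiable

The assignment x = 4, y = 2, z = 5, w = 0, v = 4, u = 5 works:
  constraint 1 holds since x + u = 9.
  constraint 3 holds since u + v = 9.
  constraint 9 holds since z - x = 1.
The rest check out directly.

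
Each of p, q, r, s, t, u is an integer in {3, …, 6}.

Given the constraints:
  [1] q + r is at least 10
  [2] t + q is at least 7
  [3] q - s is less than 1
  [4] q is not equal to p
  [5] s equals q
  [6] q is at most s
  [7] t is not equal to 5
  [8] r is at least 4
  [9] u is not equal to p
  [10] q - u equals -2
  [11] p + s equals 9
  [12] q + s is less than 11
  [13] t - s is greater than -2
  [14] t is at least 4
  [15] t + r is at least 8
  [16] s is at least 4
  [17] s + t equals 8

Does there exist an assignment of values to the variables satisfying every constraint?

Take p = 5, q = 4, r = 6, s = 4, t = 4, u = 6. Then constraint 1: q + r = 10; constraint 2: t + q = 8, and every other listed constraint is also met.

Satisfiable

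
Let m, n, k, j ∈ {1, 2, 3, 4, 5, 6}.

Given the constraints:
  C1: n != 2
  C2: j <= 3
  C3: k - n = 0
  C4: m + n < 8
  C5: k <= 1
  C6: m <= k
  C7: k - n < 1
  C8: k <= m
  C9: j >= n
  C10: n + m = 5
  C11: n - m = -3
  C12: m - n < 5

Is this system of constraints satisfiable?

Unsatisfiable

From constraints 2 and 9: n ≤ j ≤ 3. From constraints 5 and 6: m ≤ k ≤ 1. Hence n + m ≤ 4. But constraint 10 requires n + m = 5, and 5 > 4. Contradiction.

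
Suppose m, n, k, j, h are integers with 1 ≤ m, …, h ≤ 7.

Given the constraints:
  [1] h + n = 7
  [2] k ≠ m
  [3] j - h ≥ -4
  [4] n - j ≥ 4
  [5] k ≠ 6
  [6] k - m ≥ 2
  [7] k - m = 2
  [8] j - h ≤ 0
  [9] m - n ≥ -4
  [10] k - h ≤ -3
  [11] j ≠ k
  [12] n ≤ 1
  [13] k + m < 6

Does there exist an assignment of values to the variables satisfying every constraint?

Constraints 3, 4, 6, 9, and 10 give h − k ≥ 3, k − m ≥ 2, m − n ≥ -4, n − j ≥ 4, j − h ≥ -4.
Adding all 5 inequalities: the left sides telescope to 0, and the right sides sum to 3 + 2 + (-4) + 4 + (-4) = 1. So 0 ≥ 1, which is false.

Unsatisfiable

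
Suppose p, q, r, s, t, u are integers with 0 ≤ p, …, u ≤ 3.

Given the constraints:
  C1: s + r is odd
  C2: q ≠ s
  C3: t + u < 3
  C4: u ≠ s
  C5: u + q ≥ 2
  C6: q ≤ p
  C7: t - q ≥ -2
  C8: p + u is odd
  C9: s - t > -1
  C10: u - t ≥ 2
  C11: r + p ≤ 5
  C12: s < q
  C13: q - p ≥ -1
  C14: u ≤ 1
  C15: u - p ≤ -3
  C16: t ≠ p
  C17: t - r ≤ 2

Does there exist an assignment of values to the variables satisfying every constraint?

Unsatisfiable

Constraints 7, 10, 13, and 15 give u − t ≥ 2, t − q ≥ -2, q − p ≥ -1, p − u ≥ 3.
Adding all 4 inequalities: the left sides telescope to 0, and the right sides sum to 2 + (-2) + (-1) + 3 = 2. So 0 ≥ 2, which is false.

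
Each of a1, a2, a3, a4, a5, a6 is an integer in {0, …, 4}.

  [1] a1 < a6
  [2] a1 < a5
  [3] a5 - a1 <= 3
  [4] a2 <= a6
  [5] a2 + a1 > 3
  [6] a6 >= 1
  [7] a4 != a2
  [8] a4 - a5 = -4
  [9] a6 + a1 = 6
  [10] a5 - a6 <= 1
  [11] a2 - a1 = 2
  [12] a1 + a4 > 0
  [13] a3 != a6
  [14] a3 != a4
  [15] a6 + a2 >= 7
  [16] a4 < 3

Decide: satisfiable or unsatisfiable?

Satisfiable

Take a1 = 2, a2 = 4, a3 = 2, a4 = 0, a5 = 4, a6 = 4. Then constraint 3: a5 - a1 = 2; constraint 5: a2 + a1 = 6, and every other listed constraint is also met.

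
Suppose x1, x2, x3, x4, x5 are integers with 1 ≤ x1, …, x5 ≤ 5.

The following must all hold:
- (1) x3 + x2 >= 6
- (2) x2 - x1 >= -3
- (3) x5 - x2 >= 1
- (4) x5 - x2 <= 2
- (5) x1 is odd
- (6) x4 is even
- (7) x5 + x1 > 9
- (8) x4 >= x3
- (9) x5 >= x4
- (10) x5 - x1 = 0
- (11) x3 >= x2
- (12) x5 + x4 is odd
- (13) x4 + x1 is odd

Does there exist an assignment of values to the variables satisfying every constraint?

Satisfiable

Take x1 = 5, x2 = 4, x3 = 4, x4 = 4, x5 = 5. Then constraint 1: x3 + x2 = 8; constraint 2: x2 - x1 = -1; constraint 3: x5 - x2 = 1, and every other listed constraint is also met.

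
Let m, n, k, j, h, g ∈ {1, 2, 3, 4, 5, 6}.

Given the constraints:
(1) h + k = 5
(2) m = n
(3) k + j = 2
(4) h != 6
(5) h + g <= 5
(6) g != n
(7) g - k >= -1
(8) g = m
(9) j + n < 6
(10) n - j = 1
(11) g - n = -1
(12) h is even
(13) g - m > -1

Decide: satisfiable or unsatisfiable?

Unsatisfiable

From constraints 2 and 8, g = m = n, so g = n. But constraint 6 says g ≠ n. Contradiction.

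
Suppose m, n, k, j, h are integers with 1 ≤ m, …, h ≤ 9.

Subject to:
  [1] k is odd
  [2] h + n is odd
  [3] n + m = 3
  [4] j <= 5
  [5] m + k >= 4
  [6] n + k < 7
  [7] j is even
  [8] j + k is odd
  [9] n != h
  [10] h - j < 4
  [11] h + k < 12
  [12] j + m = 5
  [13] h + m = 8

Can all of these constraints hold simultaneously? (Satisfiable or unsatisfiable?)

Try m = 1, n = 2, k = 3, j = 4, h = 7.
Check constraint 3: n + m = 3; constraint 5: m + k = 4; constraint 6: n + k = 5. The remaining constraints are straightforward to verify.

Satisfiable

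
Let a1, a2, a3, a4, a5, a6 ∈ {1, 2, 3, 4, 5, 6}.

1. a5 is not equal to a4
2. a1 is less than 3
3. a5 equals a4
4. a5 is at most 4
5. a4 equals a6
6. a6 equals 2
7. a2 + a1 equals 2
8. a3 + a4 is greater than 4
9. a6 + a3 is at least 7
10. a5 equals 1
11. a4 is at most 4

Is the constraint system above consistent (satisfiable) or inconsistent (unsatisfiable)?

Unsatisfiable

Constraint 10 fixes a5 = 1 and constraint 6 fixes a6 = 2. Constraints 3 and 5 give a5 = a4 = a6, so a5 = a6. But 1 ≠ 2 — contradiction.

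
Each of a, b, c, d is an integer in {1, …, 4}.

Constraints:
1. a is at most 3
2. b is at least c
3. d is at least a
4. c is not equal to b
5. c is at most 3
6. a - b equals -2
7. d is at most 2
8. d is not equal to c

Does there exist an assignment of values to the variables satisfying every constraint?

Try a = 1, b = 3, c = 1, d = 2.
Check constraint 2: b = 3, c = 1; constraint 3: d = 2, a = 1; constraint 6: a - b = -2. The remaining constraints are straightforward to verify.

Satisfiable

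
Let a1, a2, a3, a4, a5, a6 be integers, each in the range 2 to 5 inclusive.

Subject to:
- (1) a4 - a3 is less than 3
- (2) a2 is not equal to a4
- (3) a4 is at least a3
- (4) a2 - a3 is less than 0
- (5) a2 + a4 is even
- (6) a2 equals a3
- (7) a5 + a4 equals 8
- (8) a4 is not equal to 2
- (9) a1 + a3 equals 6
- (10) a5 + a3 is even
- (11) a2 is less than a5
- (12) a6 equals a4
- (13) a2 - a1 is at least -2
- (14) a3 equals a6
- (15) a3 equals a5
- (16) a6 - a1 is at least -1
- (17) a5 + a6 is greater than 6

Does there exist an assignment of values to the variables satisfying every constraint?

From constraints 6, 12, and 14, a2 = a3 = a6 = a4, so a2 = a4. But constraint 2 says a2 ≠ a4. Contradiction.

Unsatisfiable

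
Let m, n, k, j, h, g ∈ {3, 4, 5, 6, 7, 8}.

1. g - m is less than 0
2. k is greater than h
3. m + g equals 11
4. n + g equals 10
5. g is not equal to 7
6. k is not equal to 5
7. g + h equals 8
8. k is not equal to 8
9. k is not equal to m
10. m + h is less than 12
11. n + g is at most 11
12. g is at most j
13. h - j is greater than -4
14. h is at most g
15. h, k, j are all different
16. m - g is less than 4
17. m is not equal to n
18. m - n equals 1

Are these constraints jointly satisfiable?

Try m = 6, n = 5, k = 7, j = 5, h = 3, g = 5.
Check constraint 1: g - m = -1; constraint 3: m + g = 11; constraint 4: n + g = 10. The remaining constraints are straightforward to verify.

Satisfiable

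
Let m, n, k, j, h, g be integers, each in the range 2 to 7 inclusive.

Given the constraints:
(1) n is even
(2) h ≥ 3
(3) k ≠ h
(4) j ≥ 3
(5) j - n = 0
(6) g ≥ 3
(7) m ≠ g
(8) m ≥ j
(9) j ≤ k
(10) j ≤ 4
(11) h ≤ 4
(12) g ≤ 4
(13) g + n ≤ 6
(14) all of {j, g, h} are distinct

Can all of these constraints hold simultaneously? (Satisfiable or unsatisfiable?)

Unsatisfiable

Constraints 2, 4, 6, 10, 11, and 12 confine each of j, g, h to the 2 values {3, 4}.
Constraint 14 requires all 3 of them to be distinct, but only 2 values are available — impossible by the pigeonhole principle.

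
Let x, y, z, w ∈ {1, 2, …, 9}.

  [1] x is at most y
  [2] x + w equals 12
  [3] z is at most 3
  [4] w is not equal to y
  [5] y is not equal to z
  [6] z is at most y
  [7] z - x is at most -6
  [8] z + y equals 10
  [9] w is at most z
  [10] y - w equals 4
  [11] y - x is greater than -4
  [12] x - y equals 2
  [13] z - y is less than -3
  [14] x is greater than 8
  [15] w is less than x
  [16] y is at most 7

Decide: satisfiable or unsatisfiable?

Unsatisfiable

From constraints 1 and 16: x ≤ y ≤ 7. From constraints 3 and 9: w ≤ z ≤ 3. Hence x + w ≤ 10. But constraint 2 requires x + w = 12, and 12 > 10. Contradiction.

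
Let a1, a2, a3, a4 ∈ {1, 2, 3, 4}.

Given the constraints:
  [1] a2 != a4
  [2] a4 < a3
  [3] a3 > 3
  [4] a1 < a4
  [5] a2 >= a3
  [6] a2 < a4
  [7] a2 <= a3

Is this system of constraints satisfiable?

Unsatisfiable

Constraints 2, 5, and 6 give a3 ≤ a2, a2 < a4, a4 < a3. Chaining: a3 ≤ a2 < a4 < a3, which forces a3 < a3 — impossible.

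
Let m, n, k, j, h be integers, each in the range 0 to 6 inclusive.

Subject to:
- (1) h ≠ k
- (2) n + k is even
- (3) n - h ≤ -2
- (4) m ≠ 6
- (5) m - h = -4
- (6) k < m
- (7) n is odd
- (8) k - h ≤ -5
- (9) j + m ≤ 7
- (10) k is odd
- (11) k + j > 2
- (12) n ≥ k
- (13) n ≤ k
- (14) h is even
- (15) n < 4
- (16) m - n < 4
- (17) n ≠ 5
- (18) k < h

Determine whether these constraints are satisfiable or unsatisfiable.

Take m = 2, n = 1, k = 1, j = 2, h = 6. Then constraint 3: n - h = -5; constraint 5: m - h = -4; constraint 8: k - h = -5, and every other listed constraint is also met.

Satisfiable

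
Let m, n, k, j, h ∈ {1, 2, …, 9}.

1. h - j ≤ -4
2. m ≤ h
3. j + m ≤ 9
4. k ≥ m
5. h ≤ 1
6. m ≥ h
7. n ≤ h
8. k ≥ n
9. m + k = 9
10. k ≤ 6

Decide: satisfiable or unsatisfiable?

Unsatisfiable

From constraints 2 and 5: m ≤ h ≤ 1. From constraint 10: k ≤ 6. Hence m + k ≤ 7. But constraint 9 requires m + k = 9, and 9 > 7. Contradiction.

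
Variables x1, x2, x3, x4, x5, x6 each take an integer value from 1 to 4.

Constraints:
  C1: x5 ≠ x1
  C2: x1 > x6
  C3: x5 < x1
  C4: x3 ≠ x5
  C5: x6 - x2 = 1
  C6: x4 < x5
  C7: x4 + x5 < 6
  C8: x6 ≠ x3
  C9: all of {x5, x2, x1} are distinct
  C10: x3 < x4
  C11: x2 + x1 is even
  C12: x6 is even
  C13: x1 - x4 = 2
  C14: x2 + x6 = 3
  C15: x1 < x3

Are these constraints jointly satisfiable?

Constraints 3, 6, 10, and 15 give x4 < x5, x5 < x1, x1 < x3, x3 < x4. Chaining: x4 < x5 < x1 < x3 < x4, which forces x4 < x4 — impossible.

Unsatisfiable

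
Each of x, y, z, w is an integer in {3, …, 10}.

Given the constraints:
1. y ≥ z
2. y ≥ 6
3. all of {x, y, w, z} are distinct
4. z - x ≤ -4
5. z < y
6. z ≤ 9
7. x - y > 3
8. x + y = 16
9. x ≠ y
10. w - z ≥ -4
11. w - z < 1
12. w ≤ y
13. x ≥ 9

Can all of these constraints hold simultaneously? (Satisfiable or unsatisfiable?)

One satisfying assignment is x = 10, y = 6, z = 5, w = 4.
For the less obvious constraints — constraint 4: z - x = -5; constraint 7: x - y = 4 — and the others hold by inspection.

Satisfiable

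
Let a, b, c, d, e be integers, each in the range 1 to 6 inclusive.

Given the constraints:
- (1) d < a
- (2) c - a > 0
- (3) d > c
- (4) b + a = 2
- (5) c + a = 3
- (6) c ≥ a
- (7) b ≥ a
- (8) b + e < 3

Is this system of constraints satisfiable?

Constraints 1, 2, and 3 give a < c, c < d, d < a. Chaining: a < c < d < a, which forces a < a — impossible.

Unsatisfiable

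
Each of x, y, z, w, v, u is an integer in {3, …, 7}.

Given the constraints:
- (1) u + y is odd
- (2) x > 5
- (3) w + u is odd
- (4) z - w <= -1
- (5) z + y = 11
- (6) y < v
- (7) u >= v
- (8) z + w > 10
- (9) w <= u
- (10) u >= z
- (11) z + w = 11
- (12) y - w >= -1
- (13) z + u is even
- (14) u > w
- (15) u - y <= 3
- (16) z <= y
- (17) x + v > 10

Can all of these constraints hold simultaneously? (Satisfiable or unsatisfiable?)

One satisfying assignment is x = 6, y = 6, z = 5, w = 6, v = 7, u = 7.
For the less obvious constraints — constraint 4: z - w = -1; constraint 5: z + y = 11; constraint 8: z + w = 11 — and the others hold by inspection.

Satisfiable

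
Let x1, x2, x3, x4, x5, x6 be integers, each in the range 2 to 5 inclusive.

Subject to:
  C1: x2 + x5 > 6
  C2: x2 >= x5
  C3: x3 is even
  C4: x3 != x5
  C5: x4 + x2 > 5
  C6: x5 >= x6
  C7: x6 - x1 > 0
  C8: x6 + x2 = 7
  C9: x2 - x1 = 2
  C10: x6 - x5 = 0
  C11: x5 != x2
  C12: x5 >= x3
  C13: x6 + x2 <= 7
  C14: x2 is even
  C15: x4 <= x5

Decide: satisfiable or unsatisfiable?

Satisfiable

Try x1 = 2, x2 = 4, x3 = 2, x4 = 2, x5 = 3, x6 = 3.
Check constraint 1: x2 + x5 = 7; constraint 5: x4 + x2 = 6; constraint 7: x6 - x1 = 1. The remaining constraints are straightforward to verify.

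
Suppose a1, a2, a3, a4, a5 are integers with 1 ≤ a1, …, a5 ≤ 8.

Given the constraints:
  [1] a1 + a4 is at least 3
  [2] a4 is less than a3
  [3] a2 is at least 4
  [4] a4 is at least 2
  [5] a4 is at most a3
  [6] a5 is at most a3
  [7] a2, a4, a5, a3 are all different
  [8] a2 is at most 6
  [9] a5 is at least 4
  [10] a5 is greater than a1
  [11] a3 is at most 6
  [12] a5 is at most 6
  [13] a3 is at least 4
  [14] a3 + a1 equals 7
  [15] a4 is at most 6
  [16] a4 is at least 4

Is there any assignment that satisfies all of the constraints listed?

Constraints 3, 8, 9, 11, 12, 13, 15, and 16 confine each of a2, a4, a5, a3 to the 3 values {4, …, 6}.
Constraint 7 requires all 4 of them to be distinct, but only 3 values are available — impossible by the pigeonhole principle.

Unsatisfiable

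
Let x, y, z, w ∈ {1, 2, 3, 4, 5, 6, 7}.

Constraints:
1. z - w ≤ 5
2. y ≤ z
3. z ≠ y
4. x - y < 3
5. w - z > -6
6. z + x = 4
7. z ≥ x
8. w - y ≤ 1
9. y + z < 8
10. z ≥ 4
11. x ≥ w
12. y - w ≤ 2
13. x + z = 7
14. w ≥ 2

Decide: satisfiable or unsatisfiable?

Unsatisfiable

From constraint 10: z ≥ 4. From constraints 11 and 14: x ≥ w ≥ 2. Hence z + x ≥ 6. But constraint 6 requires z + x = 4, and 4 < 6. Contradiction.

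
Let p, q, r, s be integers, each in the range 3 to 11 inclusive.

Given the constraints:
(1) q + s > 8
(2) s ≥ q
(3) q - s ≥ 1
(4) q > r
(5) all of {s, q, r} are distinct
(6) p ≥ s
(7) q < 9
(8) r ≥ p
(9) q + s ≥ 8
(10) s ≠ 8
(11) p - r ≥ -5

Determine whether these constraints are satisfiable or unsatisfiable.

Unsatisfiable

Constraints 2, 4, 6, and 8 give p ≤ r, r < q, q ≤ s, s ≤ p. Chaining: p ≤ r < q ≤ s ≤ p, which forces p < p — impossible.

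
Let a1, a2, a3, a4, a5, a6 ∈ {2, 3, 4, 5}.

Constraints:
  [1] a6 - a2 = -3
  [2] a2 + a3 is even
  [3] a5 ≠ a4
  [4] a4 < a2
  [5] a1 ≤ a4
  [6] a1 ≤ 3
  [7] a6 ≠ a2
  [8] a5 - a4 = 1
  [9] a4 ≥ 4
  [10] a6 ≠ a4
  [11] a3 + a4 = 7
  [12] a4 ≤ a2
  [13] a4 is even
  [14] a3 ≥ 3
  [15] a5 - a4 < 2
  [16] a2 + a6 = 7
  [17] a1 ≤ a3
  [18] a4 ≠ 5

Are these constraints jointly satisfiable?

Satisfiable

Setting (a1, a2, a3, a4, a5, a6) = (3, 5, 3, 4, 5, 2) satisfies everything: constraint 1: a6 - a2 = -3; constraint 8: a5 - a4 = 1; constraint 11: a3 + a4 = 7, and the others follow.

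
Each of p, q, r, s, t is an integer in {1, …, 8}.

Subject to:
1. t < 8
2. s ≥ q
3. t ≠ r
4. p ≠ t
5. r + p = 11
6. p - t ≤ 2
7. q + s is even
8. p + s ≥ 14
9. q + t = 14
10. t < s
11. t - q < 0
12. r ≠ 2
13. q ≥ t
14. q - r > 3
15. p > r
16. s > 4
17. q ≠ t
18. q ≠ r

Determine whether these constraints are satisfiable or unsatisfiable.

Setting (p, q, r, s, t) = (8, 8, 3, 8, 6) satisfies everything: constraint 5: r + p = 11; constraint 6: p - t = 2, and the others follow.

Satisfiable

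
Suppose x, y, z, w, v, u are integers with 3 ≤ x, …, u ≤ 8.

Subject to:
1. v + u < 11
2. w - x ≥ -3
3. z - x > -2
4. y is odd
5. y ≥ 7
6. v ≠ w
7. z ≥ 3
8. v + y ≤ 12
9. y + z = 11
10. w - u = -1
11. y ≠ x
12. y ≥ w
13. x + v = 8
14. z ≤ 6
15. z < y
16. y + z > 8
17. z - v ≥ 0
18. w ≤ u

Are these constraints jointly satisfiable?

One satisfying assignment is x = 4, y = 7, z = 4, w = 3, v = 4, u = 4.
For the less obvious constraints — constraint 1: v + u = 8; constraint 2: w - x = -1; constraint 3: z - x = 0 — and the others hold by inspection.

Satisfiable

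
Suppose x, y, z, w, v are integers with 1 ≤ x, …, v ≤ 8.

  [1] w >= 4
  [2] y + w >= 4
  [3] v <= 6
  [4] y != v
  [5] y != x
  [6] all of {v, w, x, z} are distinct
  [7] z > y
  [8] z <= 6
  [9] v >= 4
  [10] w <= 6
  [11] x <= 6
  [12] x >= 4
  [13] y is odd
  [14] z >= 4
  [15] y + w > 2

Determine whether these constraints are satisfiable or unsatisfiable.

Unsatisfiable

Constraints 1, 3, 8, 9, 10, 11, 12, and 14 confine each of v, w, x, z to the 3 values {4, …, 6}.
Constraint 6 requires all 4 of them to be distinct, but only 3 values are available — impossible by the pigeonhole principle.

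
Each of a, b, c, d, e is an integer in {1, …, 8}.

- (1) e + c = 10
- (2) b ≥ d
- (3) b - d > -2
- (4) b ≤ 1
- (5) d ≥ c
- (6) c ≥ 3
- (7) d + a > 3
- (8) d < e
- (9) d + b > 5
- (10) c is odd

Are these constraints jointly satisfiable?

Unsatisfiable

From constraints 5 and 6: d ≥ c and c ≥ 3, so d ≥ 3. From constraints 2 and 4: d ≤ b and b ≤ 1, so d ≤ 1. But 1 < 3, so no value of d works.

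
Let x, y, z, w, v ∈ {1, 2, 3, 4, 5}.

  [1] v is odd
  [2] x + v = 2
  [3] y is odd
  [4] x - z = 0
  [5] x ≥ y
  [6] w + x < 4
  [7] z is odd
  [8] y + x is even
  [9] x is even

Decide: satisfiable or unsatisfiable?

Unsatisfiable

Constraint 3 makes y odd and constraint 9 makes x even, so y + x must be odd. Constraint 8 says y + x is even — contradiction.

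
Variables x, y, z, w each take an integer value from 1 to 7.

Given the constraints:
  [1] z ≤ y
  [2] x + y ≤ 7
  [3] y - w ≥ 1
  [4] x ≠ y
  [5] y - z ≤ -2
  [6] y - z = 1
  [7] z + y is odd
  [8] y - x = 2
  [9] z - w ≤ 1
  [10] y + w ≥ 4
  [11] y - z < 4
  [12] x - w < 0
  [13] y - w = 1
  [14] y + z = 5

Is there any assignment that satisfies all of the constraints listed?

Unsatisfiable

Constraints 3, 5, and 9 give z − y ≥ 2, y − w ≥ 1, w − z ≥ -1.
Adding all 3 inequalities: the left sides telescope to 0, and the right sides sum to 2 + 1 + (-1) = 2. So 0 ≥ 2, which is false.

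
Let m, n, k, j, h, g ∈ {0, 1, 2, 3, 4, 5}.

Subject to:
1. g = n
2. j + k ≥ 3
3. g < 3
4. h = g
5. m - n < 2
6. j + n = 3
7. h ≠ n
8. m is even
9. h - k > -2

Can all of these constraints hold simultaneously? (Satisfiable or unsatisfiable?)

Unsatisfiable

From constraints 1 and 4, h = g = n, so h = n. But constraint 7 says h ≠ n. Contradiction.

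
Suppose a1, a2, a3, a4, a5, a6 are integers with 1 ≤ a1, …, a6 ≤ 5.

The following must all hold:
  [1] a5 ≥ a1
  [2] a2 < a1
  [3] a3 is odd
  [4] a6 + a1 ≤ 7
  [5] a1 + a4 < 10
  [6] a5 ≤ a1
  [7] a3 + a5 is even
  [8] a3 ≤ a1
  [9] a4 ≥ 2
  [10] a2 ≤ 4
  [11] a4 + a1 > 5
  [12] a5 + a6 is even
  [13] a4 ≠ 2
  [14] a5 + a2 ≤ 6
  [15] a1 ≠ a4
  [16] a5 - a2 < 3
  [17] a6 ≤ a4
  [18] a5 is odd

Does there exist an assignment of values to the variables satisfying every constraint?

Satisfiable

Setting (a1, a2, a3, a4, a5, a6) = (3, 1, 1, 4, 3, 1) satisfies everything: constraint 4: a6 + a1 = 4; constraint 5: a1 + a4 = 7; constraint 11: a4 + a1 = 7, and the others follow.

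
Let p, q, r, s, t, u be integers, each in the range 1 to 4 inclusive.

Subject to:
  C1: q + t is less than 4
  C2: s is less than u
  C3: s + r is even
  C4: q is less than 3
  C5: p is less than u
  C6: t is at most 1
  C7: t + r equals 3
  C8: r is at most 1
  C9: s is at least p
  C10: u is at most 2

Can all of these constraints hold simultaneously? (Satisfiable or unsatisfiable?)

Unsatisfiable

From constraint 6: t ≤ 1. From constraint 8: r ≤ 1. Hence t + r ≤ 2. But constraint 7 requires t + r = 3, and 3 > 2. Contradiction.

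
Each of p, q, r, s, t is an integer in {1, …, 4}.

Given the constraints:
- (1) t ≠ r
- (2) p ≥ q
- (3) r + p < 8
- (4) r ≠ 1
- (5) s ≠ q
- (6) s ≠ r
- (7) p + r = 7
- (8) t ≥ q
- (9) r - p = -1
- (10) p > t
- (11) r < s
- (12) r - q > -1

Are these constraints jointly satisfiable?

Satisfiable

One satisfying assignment is p = 4, q = 1, r = 3, s = 4, t = 1.
For the less obvious constraints — constraint 3: r + p = 7; constraint 7: p + r = 7; constraint 9: r - p = -1 — and the others hold by inspection.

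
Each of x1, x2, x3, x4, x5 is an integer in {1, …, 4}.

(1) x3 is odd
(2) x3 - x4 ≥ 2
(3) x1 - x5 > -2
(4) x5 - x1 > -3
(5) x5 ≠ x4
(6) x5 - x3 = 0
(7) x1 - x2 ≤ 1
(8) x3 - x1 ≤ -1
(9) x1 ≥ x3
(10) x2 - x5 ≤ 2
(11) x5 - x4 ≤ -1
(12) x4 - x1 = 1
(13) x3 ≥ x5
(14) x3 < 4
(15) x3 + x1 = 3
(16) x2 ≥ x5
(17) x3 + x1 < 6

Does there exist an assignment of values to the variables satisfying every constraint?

Unsatisfiable

Constraints 2, 7, 8, 10, and 11 give x4 − x5 ≥ 1, x5 − x2 ≥ -2, x2 − x1 ≥ -1, x1 − x3 ≥ 1, x3 − x4 ≥ 2.
Adding all 5 inequalities: the left sides telescope to 0, and the right sides sum to 1 + (-2) + (-1) + 1 + 2 = 1. So 0 ≥ 1, which is false.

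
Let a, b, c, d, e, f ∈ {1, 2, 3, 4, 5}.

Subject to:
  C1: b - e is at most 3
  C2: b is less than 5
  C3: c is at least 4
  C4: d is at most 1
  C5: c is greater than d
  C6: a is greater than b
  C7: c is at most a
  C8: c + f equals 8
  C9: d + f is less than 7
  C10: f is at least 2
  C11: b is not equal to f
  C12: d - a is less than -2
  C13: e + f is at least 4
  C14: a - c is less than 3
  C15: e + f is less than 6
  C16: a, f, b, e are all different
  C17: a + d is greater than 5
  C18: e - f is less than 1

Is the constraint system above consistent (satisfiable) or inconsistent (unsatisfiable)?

Satisfiable

Take a = 5, b = 4, c = 5, d = 1, e = 1, f = 3. Then constraint 1: b - e = 3; constraint 8: c + f = 8; constraint 9: d + f = 4, and every other listed constraint is also met.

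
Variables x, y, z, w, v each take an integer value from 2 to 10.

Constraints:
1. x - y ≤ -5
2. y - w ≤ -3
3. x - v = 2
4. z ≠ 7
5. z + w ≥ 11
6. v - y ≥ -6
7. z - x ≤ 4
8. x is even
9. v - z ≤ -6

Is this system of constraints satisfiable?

Constraints 1, 6, 7, and 9 give y − x ≥ 5, x − z ≥ -4, z − v ≥ 6, v − y ≥ -6.
Adding all 4 inequalities: the left sides telescope to 0, and the right sides sum to 5 + (-4) + 6 + (-6) = 1. So 0 ≥ 1, which is false.

Unsatisfiable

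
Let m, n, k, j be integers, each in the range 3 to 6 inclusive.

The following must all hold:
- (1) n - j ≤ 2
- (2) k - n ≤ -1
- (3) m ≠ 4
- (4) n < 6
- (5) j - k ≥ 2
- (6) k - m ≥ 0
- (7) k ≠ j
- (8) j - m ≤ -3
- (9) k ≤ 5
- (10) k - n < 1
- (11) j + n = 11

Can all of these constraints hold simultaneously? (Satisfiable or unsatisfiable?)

Constraints 1, 2, 6, and 8 give j − n ≥ -2, n − k ≥ 1, k − m ≥ 0, m − j ≥ 3.
Adding all 4 inequalities: the left sides telescope to 0, and the right sides sum to (-2) + 1 + 0 + 3 = 2. So 0 ≥ 2, which is false.

Unsatisfiable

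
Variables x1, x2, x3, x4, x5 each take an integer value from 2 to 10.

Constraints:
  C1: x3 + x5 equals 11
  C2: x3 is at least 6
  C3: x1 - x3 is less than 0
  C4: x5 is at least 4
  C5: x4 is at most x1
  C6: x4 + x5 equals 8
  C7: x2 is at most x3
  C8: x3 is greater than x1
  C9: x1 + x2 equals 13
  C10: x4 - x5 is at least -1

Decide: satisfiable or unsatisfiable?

One satisfying assignment is x1 = 6, x2 = 7, x3 = 7, x4 = 4, x5 = 4.
For the less obvious constraints — constraint 1: x3 + x5 = 11; constraint 3: x1 - x3 = -1 — and the others hold by inspection.

Satisfiable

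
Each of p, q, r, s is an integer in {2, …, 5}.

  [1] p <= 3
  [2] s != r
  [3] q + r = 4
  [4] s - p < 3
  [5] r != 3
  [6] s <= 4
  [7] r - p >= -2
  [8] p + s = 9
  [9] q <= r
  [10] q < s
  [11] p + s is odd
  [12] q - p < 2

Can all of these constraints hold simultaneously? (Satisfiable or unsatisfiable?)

From constraint 1: p ≤ 3. From constraint 6: s ≤ 4. Hence p + s ≤ 7. But constraint 8 requires p + s = 9, and 9 > 7. Contradiction.

Unsatisfiable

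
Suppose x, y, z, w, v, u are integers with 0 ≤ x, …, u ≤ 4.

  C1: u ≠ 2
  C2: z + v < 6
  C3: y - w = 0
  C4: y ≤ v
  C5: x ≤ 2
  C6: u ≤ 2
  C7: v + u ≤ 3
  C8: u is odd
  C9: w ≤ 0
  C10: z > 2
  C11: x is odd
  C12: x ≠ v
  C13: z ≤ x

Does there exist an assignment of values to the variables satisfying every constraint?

Unsatisfiable

From constraint 10: z ≥ 3. From constraints 5 and 13: z ≤ x and x ≤ 2, so z ≤ 2. But 2 < 3, so no value of z works.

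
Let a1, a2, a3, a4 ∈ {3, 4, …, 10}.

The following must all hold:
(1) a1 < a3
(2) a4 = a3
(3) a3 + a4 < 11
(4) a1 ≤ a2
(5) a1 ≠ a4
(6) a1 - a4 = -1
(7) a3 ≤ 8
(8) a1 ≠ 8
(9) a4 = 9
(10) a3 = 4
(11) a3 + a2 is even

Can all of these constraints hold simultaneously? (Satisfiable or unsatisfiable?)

Constraint 9 fixes a4 = 9 and constraint 10 fixes a3 = 4, but constraint 2 requires a4 = a3. Since 9 ≠ 4, contradiction.

Unsatisfiable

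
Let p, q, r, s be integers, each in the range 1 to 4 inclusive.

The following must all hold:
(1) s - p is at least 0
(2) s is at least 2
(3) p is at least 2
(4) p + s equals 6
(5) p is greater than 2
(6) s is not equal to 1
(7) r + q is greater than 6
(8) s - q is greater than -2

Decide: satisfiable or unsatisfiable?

Satisfiable

Try p = 3, q = 3, r = 4, s = 3.
Check constraint 1: s - p = 0; constraint 4: p + s = 6; constraint 7: r + q = 7. The remaining constraints are straightforward to verify.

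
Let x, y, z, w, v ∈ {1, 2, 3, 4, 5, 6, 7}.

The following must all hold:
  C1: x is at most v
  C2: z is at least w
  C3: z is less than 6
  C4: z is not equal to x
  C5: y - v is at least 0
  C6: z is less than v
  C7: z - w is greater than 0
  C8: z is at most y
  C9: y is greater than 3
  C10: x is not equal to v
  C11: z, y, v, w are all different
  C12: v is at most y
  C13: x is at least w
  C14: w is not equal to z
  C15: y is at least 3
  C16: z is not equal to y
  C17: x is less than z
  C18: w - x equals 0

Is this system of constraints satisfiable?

Satisfiable

One satisfying assignment is x = 1, y = 6, z = 3, w = 1, v = 4.
For the less obvious constraints — constraint 5: y - v = 2; constraint 7: z - w = 2 — and the others hold by inspection.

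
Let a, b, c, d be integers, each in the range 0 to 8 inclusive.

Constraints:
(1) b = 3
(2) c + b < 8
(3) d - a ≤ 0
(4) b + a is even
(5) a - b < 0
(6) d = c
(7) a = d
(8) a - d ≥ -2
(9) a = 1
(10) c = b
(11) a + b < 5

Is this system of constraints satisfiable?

Constraint 9 fixes a = 1 and constraint 1 fixes b = 3. Constraints 6, 7, and 10 give a = d = c = b, so a = b. But 1 ≠ 3 — contradiction.

Unsatisfiable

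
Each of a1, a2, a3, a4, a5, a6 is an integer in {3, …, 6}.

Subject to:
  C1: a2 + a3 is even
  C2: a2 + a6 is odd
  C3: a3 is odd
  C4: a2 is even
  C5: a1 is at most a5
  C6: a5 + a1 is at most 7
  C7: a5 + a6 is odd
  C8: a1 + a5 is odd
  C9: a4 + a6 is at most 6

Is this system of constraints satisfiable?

Unsatisfiable

Constraint 4 makes a2 even and constraint 3 makes a3 odd, so a2 + a3 must be odd. Constraint 1 says a2 + a3 is even — contradiction.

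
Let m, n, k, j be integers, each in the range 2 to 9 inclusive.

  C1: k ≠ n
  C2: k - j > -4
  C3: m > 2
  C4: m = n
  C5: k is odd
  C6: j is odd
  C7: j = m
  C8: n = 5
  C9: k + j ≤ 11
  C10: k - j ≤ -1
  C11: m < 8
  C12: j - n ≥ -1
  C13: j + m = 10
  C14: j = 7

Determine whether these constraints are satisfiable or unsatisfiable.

Unsatisfiable

Constraint 14 fixes j = 7 and constraint 8 fixes n = 5. Constraints 4 and 7 give j = m = n, so j = n. But 7 ≠ 5 — contradiction.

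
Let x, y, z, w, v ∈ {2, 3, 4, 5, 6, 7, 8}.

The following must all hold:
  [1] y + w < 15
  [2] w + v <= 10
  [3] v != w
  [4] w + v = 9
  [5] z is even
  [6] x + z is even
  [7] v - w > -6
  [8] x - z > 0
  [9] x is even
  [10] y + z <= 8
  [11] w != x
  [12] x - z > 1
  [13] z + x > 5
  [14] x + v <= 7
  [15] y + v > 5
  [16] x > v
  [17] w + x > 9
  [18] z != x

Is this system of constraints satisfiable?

Setting (x, y, z, w, v) = (4, 6, 2, 7, 2) satisfies everything: constraint 1: y + w = 13; constraint 2: w + v = 9, and the others follow.

Satisfiable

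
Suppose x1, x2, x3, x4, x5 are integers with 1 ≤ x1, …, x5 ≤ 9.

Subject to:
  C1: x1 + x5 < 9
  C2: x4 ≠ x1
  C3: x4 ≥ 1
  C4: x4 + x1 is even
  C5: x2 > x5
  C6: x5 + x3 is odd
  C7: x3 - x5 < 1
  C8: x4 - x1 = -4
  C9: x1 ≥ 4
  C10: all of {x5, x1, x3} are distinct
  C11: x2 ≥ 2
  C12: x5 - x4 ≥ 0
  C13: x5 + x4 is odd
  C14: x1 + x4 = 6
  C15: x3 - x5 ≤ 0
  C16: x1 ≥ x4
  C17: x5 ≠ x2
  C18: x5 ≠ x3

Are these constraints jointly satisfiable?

One satisfying assignment is x1 = 5, x2 = 7, x3 = 1, x4 = 1, x5 = 2.
For the less obvious constraints — constraint 1: x1 + x5 = 7; constraint 7: x3 - x5 = -1; constraint 8: x4 - x1 = -4 — and the others hold by inspection.

Satisfiable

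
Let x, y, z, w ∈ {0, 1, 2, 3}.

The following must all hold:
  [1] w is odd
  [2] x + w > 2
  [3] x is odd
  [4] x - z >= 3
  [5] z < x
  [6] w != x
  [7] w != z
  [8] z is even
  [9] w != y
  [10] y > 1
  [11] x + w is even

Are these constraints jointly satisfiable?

Take x = 3, y = 3, z = 0, w = 1. Then constraint 2: x + w = 4; constraint 4: x - z = 3, and every other listed constraint is also met.

Satisfiable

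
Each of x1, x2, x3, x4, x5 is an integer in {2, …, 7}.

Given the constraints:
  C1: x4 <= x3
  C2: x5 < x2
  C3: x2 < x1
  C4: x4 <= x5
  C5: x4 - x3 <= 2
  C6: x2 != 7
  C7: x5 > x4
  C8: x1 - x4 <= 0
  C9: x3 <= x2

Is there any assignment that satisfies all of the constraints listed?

Unsatisfiable

Constraints 2, 3, 4, and 8 give x1 ≤ x4, x4 ≤ x5, x5 < x2, x2 < x1. Chaining: x1 ≤ x4 ≤ x5 < x2 < x1, which forces x1 < x1 — impossible.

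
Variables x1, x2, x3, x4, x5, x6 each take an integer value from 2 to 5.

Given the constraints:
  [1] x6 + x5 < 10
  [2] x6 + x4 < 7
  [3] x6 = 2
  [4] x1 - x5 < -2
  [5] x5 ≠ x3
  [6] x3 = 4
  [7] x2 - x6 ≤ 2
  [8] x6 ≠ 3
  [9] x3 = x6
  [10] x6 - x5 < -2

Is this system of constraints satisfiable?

Unsatisfiable

Constraint 6 fixes x3 = 4 and constraint 3 fixes x6 = 2, but constraint 9 requires x3 = x6. Since 4 ≠ 2, contradiction.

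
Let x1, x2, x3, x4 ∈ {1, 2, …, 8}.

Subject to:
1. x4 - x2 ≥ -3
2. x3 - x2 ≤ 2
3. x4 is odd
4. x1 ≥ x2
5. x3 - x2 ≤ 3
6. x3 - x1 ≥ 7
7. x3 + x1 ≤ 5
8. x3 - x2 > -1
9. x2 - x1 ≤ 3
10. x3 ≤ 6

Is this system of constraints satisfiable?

Constraints 5, 6, and 9 give x1 − x2 ≥ -3, x2 − x3 ≥ -3, x3 − x1 ≥ 7.
Adding all 3 inequalities: the left sides telescope to 0, and the right sides sum to (-3) + (-3) + 7 = 1. So 0 ≥ 1, which is false.

Unsatisfiable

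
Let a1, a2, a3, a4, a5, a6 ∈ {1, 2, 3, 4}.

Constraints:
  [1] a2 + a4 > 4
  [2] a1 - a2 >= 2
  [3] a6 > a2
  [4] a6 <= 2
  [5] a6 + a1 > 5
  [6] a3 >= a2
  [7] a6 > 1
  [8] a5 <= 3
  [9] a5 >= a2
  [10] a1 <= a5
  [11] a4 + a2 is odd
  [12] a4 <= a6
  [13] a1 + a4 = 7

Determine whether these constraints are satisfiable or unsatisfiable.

Unsatisfiable

From constraints 8 and 10: a1 ≤ a5 ≤ 3. From constraints 4 and 12: a4 ≤ a6 ≤ 2. Hence a1 + a4 ≤ 5. But constraint 13 requires a1 + a4 = 7, and 7 > 5. Contradiction.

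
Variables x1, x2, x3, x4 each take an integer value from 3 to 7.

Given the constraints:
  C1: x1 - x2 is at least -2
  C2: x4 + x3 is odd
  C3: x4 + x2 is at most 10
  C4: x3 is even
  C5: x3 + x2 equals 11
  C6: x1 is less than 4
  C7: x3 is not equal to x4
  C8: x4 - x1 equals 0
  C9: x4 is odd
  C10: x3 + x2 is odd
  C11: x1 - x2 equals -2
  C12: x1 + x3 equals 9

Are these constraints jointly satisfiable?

Try x1 = 3, x2 = 5, x3 = 6, x4 = 3.
Check constraint 1: x1 - x2 = -2; constraint 3: x4 + x2 = 8. The remaining constraints are straightforward to verify.

Satisfiable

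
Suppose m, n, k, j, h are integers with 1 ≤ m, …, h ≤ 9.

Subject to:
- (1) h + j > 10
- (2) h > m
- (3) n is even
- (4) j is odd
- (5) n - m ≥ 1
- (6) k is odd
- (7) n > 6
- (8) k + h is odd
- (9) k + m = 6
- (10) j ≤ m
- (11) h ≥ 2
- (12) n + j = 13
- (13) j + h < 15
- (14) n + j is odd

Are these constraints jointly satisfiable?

Setting (m, n, k, j, h) = (5, 8, 1, 5, 8) satisfies everything: constraint 1: h + j = 13; constraint 5: n - m = 3; constraint 9: k + m = 6, and the others follow.

Satisfiable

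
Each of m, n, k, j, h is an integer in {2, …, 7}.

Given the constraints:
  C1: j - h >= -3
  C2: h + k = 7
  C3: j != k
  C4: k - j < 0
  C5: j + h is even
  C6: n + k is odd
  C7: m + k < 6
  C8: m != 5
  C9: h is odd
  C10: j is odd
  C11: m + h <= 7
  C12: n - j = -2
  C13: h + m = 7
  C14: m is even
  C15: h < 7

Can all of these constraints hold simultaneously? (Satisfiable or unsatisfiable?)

Satisfiable

Try m = 2, n = 3, k = 2, j = 5, h = 5.
Check constraint 1: j - h = 0; constraint 2: h + k = 7. The remaining constraints are straightforward to verify.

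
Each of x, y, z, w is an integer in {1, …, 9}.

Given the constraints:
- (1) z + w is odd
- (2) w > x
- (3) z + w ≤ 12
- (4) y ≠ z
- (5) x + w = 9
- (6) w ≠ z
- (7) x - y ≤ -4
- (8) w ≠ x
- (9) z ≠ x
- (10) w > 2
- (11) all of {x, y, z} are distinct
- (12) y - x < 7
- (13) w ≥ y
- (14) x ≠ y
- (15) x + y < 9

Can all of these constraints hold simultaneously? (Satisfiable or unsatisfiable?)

Setting (x, y, z, w) = (1, 5, 3, 8) satisfies everything: constraint 3: z + w = 11; constraint 5: x + w = 9, and the others follow.

Satisfiable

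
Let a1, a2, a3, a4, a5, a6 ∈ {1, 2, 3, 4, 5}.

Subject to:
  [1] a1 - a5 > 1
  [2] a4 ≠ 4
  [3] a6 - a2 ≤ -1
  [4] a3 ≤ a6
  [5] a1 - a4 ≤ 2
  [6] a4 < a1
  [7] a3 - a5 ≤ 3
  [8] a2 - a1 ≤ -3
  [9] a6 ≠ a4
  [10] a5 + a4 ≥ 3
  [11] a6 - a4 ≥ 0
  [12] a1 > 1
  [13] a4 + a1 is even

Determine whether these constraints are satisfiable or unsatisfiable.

Constraints 3, 5, 8, and 11 give a1 − a2 ≥ 3, a2 − a6 ≥ 1, a6 − a4 ≥ 0, a4 − a1 ≥ -2.
Adding all 4 inequalities: the left sides telescope to 0, and the right sides sum to 3 + 1 + 0 + (-2) = 2. So 0 ≥ 2, which is false.

Unsatisfiable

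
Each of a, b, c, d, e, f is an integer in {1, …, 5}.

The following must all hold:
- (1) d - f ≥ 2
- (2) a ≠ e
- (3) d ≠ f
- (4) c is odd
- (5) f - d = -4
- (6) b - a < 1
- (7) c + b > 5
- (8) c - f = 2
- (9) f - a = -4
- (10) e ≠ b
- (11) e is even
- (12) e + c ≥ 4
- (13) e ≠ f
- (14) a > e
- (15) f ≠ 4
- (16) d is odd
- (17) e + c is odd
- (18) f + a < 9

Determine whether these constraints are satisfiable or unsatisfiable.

The assignment a = 5, b = 4, c = 3, d = 5, e = 2, f = 1 works:
  constraint 1 holds since d - f = 4.
  constraint 5 holds since f - d = -4.
The rest check out directly.

Satisfiable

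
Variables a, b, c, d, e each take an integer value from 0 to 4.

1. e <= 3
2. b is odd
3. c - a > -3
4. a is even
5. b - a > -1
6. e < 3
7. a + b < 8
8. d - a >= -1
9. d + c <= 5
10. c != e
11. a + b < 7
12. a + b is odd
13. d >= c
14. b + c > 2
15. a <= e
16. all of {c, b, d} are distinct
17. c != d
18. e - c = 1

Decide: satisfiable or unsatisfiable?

Satisfiable

Setting (a, b, c, d, e) = (2, 3, 1, 4, 2) satisfies everything: constraint 3: c - a = -1; constraint 5: b - a = 1; constraint 7: a + b = 5, and the others follow.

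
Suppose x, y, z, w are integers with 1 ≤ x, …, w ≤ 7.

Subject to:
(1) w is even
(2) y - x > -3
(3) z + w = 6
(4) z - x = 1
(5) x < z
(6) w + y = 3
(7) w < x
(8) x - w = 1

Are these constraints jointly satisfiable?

Setting (x, y, z, w) = (3, 1, 4, 2) satisfies everything: constraint 2: y - x = -2; constraint 3: z + w = 6, and the others follow.

Satisfiable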